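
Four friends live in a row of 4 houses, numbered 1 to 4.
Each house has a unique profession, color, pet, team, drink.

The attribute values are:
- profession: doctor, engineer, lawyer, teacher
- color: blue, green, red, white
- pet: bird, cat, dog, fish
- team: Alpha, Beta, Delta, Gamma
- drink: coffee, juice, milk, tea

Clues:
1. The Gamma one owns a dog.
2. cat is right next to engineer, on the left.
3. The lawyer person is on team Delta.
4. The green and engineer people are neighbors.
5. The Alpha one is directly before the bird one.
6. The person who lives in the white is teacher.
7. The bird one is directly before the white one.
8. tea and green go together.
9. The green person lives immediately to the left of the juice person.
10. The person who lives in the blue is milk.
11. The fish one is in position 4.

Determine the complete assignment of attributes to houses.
Solution:

House | Profession | Color | Pet | Team | Drink
-----------------------------------------------
  1   | doctor | green | cat | Alpha | tea
  2   | engineer | red | bird | Beta | juice
  3   | teacher | white | dog | Gamma | coffee
  4   | lawyer | blue | fish | Delta | milk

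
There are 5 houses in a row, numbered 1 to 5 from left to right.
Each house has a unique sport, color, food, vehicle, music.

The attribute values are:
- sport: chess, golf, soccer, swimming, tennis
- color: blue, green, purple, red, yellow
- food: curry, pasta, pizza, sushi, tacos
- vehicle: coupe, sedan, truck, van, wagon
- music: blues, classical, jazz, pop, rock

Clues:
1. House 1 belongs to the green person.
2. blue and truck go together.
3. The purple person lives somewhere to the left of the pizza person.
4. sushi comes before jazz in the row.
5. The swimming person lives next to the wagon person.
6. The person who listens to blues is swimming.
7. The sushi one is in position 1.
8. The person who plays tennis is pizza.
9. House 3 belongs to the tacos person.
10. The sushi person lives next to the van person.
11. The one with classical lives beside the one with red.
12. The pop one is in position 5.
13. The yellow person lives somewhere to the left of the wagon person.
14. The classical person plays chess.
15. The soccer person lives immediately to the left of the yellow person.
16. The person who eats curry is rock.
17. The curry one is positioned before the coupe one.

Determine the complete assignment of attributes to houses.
Solution:

House | Sport | Color | Food | Vehicle | Music
----------------------------------------------
  1   | chess | green | sushi | sedan | classical
  2   | soccer | red | curry | van | rock
  3   | swimming | yellow | tacos | coupe | blues
  4   | golf | purple | pasta | wagon | jazz
  5   | tennis | blue | pizza | truck | pop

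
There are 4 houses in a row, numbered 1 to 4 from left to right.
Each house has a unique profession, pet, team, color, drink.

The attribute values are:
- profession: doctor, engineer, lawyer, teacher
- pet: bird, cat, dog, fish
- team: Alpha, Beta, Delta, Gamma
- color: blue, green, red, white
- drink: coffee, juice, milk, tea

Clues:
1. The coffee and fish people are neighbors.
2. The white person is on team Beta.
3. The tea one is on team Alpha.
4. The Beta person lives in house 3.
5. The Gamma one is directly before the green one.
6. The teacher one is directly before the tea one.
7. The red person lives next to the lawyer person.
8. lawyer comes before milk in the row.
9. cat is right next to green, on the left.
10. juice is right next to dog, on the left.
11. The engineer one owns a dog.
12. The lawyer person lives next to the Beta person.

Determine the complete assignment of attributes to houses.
Solution:

House | Profession | Pet | Team | Color | Drink
-----------------------------------------------
  1   | teacher | cat | Gamma | red | coffee
  2   | lawyer | fish | Alpha | green | tea
  3   | doctor | bird | Beta | white | juice
  4   | engineer | dog | Delta | blue | milk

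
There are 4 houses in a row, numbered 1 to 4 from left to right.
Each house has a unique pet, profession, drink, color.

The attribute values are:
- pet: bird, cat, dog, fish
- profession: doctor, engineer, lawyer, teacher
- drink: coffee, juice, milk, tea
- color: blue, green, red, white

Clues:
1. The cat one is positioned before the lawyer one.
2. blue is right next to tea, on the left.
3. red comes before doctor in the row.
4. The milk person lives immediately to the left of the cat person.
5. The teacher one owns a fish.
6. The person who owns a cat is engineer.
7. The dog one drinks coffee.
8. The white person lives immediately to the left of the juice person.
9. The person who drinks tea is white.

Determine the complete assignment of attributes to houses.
Solution:

House | Pet | Profession | Drink | Color
----------------------------------------
  1   | fish | teacher | milk | blue
  2   | cat | engineer | tea | white
  3   | bird | lawyer | juice | red
  4   | dog | doctor | coffee | green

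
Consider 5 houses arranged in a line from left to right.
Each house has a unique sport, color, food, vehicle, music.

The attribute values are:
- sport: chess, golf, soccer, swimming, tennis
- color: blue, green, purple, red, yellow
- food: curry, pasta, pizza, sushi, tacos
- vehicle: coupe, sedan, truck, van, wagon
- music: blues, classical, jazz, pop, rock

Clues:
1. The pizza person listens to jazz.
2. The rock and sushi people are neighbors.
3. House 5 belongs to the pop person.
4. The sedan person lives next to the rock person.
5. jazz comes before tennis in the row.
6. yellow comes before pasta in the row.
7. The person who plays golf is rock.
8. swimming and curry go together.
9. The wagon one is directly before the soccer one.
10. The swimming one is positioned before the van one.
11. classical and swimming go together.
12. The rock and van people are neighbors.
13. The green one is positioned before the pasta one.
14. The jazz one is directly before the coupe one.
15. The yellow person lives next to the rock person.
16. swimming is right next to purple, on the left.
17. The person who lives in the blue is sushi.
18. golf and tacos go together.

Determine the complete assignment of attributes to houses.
Solution:

House | Sport | Color | Food | Vehicle | Music
----------------------------------------------
  1   | swimming | yellow | curry | sedan | classical
  2   | golf | purple | tacos | wagon | rock
  3   | soccer | blue | sushi | van | blues
  4   | chess | green | pizza | truck | jazz
  5   | tennis | red | pasta | coupe | pop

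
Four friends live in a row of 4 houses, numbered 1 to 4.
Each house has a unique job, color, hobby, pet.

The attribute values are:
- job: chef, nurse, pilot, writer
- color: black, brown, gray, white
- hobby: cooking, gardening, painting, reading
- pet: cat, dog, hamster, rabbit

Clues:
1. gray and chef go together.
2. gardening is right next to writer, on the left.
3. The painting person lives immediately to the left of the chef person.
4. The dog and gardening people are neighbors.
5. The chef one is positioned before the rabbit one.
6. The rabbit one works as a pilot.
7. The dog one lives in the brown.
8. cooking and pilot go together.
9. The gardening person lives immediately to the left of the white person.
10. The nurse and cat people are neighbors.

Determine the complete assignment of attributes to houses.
Solution:

House | Job | Color | Hobby | Pet
---------------------------------
  1   | nurse | brown | painting | dog
  2   | chef | gray | gardening | cat
  3   | writer | white | reading | hamster
  4   | pilot | black | cooking | rabbit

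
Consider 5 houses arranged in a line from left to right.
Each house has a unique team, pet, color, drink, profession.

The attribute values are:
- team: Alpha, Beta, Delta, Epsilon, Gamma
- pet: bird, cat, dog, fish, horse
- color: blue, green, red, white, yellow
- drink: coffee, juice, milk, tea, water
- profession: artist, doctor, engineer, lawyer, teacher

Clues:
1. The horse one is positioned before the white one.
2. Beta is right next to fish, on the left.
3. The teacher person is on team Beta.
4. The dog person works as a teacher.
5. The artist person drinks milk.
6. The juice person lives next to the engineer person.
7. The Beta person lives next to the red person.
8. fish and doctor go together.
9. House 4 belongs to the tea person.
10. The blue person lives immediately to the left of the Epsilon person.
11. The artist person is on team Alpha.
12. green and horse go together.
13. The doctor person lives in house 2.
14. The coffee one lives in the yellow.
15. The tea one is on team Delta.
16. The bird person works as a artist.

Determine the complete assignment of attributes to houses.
Solution:

House | Team | Pet | Color | Drink | Profession
-----------------------------------------------
  1   | Beta | dog | blue | water | teacher
  2   | Epsilon | fish | red | juice | doctor
  3   | Gamma | cat | yellow | coffee | engineer
  4   | Delta | horse | green | tea | lawyer
  5   | Alpha | bird | white | milk | artist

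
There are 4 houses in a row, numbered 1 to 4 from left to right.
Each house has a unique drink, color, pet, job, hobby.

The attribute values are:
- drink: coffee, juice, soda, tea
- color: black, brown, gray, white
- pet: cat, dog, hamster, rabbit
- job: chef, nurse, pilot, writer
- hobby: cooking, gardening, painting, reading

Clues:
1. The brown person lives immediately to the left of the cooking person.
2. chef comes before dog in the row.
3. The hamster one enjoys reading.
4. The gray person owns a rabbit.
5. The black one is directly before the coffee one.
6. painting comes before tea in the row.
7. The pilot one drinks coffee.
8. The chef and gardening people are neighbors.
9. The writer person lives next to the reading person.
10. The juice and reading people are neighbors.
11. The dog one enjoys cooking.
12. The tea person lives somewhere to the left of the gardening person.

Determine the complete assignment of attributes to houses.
Solution:

House | Drink | Color | Pet | Job | Hobby
-----------------------------------------
  1   | juice | gray | rabbit | writer | painting
  2   | tea | black | hamster | chef | reading
  3   | coffee | brown | cat | pilot | gardening
  4   | soda | white | dog | nurse | cooking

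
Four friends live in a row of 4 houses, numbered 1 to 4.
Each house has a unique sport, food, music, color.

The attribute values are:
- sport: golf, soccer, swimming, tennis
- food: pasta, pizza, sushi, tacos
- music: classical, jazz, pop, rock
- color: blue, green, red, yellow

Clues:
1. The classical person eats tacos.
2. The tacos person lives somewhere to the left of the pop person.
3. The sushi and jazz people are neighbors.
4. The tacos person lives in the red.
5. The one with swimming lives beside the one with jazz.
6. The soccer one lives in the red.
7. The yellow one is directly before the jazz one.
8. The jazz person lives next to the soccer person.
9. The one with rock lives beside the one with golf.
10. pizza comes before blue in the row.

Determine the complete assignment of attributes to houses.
Solution:

House | Sport | Food | Music | Color
------------------------------------
  1   | swimming | sushi | rock | yellow
  2   | golf | pizza | jazz | green
  3   | soccer | tacos | classical | red
  4   | tennis | pasta | pop | blue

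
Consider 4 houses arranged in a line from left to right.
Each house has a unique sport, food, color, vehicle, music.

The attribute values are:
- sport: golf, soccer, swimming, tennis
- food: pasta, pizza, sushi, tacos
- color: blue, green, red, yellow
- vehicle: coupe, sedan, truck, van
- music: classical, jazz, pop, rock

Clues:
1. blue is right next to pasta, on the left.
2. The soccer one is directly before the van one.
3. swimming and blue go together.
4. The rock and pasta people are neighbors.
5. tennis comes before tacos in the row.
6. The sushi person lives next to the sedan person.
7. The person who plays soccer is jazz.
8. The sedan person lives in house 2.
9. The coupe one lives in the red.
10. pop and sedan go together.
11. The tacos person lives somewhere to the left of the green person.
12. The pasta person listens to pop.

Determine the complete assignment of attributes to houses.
Solution:

House | Sport | Food | Color | Vehicle | Music
----------------------------------------------
  1   | swimming | sushi | blue | truck | rock
  2   | tennis | pasta | yellow | sedan | pop
  3   | soccer | tacos | red | coupe | jazz
  4   | golf | pizza | green | van | classical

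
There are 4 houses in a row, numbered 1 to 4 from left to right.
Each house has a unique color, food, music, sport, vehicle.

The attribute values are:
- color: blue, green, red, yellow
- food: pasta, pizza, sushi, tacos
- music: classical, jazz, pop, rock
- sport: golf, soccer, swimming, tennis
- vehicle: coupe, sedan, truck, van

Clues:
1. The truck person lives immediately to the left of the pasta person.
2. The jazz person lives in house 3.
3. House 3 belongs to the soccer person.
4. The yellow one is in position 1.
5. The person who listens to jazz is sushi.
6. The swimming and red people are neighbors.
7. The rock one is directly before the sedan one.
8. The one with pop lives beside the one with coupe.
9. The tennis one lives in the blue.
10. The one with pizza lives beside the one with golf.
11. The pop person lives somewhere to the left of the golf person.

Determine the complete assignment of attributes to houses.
Solution:

House | Color | Food | Music | Sport | Vehicle
----------------------------------------------
  1   | yellow | pizza | pop | swimming | truck
  2   | red | pasta | rock | golf | coupe
  3   | green | sushi | jazz | soccer | sedan
  4   | blue | tacos | classical | tennis | van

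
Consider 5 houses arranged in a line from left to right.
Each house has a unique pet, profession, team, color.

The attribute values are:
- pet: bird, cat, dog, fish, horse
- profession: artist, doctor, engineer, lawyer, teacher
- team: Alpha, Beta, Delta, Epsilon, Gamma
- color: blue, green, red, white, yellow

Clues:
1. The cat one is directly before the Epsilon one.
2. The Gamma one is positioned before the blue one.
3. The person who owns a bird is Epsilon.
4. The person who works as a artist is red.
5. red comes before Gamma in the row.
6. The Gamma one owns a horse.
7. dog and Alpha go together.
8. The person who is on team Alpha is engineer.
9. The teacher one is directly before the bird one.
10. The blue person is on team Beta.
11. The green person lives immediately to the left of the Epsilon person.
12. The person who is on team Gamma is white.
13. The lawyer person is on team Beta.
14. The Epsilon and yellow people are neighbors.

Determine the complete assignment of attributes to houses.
Solution:

House | Pet | Profession | Team | Color
---------------------------------------
  1   | cat | teacher | Delta | green
  2   | bird | artist | Epsilon | red
  3   | dog | engineer | Alpha | yellow
  4   | horse | doctor | Gamma | white
  5   | fish | lawyer | Beta | blue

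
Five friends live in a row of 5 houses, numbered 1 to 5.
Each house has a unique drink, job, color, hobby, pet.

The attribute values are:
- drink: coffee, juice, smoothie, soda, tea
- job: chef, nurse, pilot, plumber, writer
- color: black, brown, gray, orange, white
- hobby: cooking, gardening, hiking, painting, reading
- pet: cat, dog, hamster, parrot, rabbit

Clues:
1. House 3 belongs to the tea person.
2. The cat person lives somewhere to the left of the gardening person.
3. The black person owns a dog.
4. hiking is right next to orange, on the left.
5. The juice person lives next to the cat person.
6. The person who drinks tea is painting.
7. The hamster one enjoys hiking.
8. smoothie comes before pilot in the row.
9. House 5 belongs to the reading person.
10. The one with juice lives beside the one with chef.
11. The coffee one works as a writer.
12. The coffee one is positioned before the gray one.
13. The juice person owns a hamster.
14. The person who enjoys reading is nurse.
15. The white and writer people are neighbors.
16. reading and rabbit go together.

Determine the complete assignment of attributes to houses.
Solution:

House | Drink | Job | Color | Hobby | Pet
-----------------------------------------
  1   | juice | plumber | brown | hiking | hamster
  2   | smoothie | chef | orange | cooking | cat
  3   | tea | pilot | white | painting | parrot
  4   | coffee | writer | black | gardening | dog
  5   | soda | nurse | gray | reading | rabbit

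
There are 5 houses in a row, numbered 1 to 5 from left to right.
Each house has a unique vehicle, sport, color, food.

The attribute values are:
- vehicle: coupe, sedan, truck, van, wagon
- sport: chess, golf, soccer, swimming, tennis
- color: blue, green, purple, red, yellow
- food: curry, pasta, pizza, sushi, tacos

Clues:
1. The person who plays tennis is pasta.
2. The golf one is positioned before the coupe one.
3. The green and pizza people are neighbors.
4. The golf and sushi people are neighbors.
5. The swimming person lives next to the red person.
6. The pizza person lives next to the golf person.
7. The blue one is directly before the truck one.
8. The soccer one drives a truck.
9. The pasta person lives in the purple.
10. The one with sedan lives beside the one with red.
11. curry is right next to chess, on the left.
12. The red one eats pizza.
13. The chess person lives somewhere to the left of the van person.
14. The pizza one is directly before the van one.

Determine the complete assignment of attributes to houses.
Solution:

House | Vehicle | Sport | Color | Food
--------------------------------------
  1   | sedan | swimming | green | curry
  2   | wagon | chess | red | pizza
  3   | van | golf | blue | tacos
  4   | truck | soccer | yellow | sushi
  5   | coupe | tennis | purple | pasta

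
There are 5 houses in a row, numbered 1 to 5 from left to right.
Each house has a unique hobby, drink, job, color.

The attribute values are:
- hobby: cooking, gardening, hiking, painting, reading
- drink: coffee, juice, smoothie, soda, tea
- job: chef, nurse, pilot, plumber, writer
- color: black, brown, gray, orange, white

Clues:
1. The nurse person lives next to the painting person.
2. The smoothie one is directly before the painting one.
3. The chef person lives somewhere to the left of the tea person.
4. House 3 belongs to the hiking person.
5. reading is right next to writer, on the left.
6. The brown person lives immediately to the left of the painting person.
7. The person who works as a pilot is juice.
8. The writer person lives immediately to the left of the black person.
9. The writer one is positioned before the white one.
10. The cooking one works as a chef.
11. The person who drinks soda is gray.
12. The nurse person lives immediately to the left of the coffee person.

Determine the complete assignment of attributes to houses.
Solution:

House | Hobby | Drink | Job | Color
-----------------------------------
  1   | reading | smoothie | nurse | brown
  2   | painting | coffee | writer | orange
  3   | hiking | juice | pilot | black
  4   | cooking | soda | chef | gray
  5   | gardening | tea | plumber | white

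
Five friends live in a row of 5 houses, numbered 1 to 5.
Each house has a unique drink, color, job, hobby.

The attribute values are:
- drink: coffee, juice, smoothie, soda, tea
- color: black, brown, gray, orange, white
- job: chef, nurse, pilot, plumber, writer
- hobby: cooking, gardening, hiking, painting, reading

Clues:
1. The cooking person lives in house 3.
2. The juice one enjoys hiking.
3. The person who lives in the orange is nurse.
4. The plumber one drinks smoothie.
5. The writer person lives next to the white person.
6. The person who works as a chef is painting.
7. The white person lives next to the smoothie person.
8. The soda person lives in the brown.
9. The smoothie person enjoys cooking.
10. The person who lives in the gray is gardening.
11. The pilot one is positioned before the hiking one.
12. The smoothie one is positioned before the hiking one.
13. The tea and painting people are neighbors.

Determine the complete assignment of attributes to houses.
Solution:

House | Drink | Color | Job | Hobby
-----------------------------------
  1   | tea | gray | writer | gardening
  2   | coffee | white | chef | painting
  3   | smoothie | black | plumber | cooking
  4   | soda | brown | pilot | reading
  5   | juice | orange | nurse | hiking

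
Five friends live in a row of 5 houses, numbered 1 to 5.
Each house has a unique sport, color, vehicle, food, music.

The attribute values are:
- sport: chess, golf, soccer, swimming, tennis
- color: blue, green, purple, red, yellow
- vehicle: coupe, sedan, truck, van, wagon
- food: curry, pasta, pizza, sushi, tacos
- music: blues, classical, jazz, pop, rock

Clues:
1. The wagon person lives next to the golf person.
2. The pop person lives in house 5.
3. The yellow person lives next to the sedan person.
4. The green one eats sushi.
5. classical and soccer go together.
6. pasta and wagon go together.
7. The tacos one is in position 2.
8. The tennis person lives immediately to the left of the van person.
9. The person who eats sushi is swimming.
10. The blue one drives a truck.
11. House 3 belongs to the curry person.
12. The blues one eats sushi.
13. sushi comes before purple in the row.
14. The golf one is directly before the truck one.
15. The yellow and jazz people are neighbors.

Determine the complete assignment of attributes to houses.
Solution:

House | Sport | Color | Vehicle | Food | Music
----------------------------------------------
  1   | soccer | yellow | wagon | pasta | classical
  2   | golf | red | sedan | tacos | jazz
  3   | tennis | blue | truck | curry | rock
  4   | swimming | green | van | sushi | blues
  5   | chess | purple | coupe | pizza | pop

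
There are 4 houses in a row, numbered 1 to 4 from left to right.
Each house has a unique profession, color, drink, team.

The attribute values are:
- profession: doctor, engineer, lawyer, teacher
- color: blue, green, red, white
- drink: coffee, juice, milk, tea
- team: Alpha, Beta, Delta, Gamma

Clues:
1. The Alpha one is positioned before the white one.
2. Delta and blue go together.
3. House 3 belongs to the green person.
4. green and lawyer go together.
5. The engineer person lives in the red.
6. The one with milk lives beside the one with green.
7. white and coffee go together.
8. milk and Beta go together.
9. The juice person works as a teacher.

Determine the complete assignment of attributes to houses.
Solution:

House | Profession | Color | Drink | Team
-----------------------------------------
  1   | teacher | blue | juice | Delta
  2   | engineer | red | milk | Beta
  3   | lawyer | green | tea | Alpha
  4   | doctor | white | coffee | Gamma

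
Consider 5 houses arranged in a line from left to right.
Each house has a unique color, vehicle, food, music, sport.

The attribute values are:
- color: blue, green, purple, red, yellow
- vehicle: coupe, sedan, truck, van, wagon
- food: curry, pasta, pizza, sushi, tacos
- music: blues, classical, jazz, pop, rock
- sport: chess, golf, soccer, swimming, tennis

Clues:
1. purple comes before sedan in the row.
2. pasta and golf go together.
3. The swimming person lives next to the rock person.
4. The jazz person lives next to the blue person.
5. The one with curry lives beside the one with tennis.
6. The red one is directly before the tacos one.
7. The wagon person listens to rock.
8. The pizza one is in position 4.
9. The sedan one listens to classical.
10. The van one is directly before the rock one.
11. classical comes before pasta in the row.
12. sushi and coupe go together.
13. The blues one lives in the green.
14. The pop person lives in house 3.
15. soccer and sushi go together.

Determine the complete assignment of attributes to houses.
Solution:

House | Color | Vehicle | Food | Music | Sport
----------------------------------------------
  1   | red | van | curry | jazz | swimming
  2   | blue | wagon | tacos | rock | tennis
  3   | purple | coupe | sushi | pop | soccer
  4   | yellow | sedan | pizza | classical | chess
  5   | green | truck | pasta | blues | golf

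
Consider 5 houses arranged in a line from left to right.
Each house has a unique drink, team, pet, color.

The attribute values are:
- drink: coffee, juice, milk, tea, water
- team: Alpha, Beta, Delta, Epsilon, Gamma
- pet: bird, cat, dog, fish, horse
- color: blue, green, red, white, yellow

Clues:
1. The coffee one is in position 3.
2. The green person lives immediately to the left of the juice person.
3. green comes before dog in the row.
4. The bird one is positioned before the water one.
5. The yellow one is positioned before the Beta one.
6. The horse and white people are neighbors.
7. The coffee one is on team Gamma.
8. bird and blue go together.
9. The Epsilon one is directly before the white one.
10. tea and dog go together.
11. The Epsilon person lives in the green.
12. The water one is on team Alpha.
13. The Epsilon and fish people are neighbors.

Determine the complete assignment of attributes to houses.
Solution:

House | Drink | Team | Pet | Color
----------------------------------
  1   | milk | Epsilon | horse | green
  2   | juice | Delta | fish | white
  3   | coffee | Gamma | bird | blue
  4   | water | Alpha | cat | yellow
  5   | tea | Beta | dog | red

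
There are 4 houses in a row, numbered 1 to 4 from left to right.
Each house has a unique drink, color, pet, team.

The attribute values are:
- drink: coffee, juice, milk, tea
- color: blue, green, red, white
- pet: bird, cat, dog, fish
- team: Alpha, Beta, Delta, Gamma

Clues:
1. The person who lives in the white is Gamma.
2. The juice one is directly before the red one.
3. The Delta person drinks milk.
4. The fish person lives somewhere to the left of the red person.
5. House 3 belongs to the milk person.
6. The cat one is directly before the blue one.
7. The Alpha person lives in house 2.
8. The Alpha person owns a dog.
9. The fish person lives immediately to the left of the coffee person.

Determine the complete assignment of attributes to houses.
Solution:

House | Drink | Color | Pet | Team
----------------------------------
  1   | juice | white | fish | Gamma
  2   | coffee | red | dog | Alpha
  3   | milk | green | cat | Delta
  4   | tea | blue | bird | Beta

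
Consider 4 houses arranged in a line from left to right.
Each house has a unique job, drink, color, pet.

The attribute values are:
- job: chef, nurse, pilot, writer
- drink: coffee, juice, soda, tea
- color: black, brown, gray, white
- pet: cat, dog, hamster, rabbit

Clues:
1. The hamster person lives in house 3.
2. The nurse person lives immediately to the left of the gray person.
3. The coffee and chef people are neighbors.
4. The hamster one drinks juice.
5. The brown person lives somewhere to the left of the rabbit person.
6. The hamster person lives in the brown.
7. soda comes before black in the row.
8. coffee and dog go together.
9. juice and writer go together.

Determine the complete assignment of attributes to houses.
Solution:

House | Job | Drink | Color | Pet
---------------------------------
  1   | nurse | coffee | white | dog
  2   | chef | soda | gray | cat
  3   | writer | juice | brown | hamster
  4   | pilot | tea | black | rabbit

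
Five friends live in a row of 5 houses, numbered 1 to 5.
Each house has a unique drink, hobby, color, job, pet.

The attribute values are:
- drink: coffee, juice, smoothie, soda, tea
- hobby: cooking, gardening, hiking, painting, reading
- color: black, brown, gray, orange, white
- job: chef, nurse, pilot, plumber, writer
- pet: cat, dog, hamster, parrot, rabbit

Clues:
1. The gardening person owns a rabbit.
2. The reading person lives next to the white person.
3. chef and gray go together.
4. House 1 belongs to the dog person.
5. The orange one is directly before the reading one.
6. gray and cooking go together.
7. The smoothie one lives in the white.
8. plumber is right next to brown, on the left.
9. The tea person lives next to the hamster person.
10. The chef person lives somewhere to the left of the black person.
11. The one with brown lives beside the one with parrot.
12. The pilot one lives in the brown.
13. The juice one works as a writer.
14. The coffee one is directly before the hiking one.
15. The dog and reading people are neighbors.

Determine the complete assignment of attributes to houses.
Solution:

House | Drink | Hobby | Color | Job | Pet
-----------------------------------------
  1   | tea | painting | orange | plumber | dog
  2   | coffee | reading | brown | pilot | hamster
  3   | smoothie | hiking | white | nurse | parrot
  4   | soda | cooking | gray | chef | cat
  5   | juice | gardening | black | writer | rabbit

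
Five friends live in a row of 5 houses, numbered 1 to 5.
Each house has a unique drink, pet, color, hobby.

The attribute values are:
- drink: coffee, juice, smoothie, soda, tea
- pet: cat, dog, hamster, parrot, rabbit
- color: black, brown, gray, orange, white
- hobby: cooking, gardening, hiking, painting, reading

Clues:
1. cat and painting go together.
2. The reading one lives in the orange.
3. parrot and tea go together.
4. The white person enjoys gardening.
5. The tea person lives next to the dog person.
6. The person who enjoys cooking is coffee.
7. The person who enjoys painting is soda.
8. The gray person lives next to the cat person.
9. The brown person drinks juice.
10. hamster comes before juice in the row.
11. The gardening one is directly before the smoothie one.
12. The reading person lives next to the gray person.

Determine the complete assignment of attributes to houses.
Solution:

House | Drink | Pet | Color | Hobby
-----------------------------------
  1   | tea | parrot | white | gardening
  2   | smoothie | dog | orange | reading
  3   | coffee | hamster | gray | cooking
  4   | soda | cat | black | painting
  5   | juice | rabbit | brown | hiking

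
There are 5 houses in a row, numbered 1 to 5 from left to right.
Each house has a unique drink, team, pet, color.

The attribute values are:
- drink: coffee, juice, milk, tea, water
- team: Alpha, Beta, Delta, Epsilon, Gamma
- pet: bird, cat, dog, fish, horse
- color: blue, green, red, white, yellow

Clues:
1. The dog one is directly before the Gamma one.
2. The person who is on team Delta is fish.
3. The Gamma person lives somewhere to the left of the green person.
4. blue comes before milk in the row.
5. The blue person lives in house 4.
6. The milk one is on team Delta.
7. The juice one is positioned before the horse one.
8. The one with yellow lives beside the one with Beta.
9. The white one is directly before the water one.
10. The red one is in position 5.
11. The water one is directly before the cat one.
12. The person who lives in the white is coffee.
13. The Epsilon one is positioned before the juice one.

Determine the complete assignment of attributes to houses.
Solution:

House | Drink | Team | Pet | Color
----------------------------------
  1   | coffee | Epsilon | dog | white
  2   | water | Gamma | bird | yellow
  3   | juice | Beta | cat | green
  4   | tea | Alpha | horse | blue
  5   | milk | Delta | fish | red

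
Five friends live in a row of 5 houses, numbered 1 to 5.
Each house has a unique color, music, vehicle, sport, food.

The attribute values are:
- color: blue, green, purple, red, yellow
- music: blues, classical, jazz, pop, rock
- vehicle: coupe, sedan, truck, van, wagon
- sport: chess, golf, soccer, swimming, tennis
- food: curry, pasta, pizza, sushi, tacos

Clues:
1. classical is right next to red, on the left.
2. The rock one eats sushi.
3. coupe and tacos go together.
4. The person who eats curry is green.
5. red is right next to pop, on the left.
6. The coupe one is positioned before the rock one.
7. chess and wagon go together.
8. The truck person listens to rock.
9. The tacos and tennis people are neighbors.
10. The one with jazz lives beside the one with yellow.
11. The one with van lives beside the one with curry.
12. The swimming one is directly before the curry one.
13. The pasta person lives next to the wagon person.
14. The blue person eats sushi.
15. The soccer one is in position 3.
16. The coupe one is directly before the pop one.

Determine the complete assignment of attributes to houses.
Solution:

House | Color | Music | Vehicle | Sport | Food
----------------------------------------------
  1   | purple | blues | van | swimming | pasta
  2   | green | classical | wagon | chess | curry
  3   | red | jazz | coupe | soccer | tacos
  4   | yellow | pop | sedan | tennis | pizza
  5   | blue | rock | truck | golf | sushi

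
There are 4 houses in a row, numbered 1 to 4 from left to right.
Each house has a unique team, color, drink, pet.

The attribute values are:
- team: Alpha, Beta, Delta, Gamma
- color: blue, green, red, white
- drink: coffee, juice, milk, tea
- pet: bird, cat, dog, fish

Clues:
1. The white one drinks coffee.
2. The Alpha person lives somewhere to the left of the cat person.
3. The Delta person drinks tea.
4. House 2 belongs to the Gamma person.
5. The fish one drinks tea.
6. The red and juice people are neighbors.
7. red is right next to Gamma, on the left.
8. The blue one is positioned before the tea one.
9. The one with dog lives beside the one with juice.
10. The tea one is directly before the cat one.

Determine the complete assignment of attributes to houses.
Solution:

House | Team | Color | Drink | Pet
----------------------------------
  1   | Alpha | red | milk | dog
  2   | Gamma | blue | juice | bird
  3   | Delta | green | tea | fish
  4   | Beta | white | coffee | cat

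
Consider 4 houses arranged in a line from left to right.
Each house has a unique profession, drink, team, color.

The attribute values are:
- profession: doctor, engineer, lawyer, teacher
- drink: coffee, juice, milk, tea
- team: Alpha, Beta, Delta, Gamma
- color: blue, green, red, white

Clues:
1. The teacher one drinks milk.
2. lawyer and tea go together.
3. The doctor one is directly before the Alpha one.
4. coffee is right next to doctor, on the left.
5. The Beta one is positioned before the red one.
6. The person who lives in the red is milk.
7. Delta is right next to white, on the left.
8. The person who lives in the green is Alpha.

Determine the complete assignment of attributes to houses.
Solution:

House | Profession | Drink | Team | Color
-----------------------------------------
  1   | engineer | coffee | Delta | blue
  2   | doctor | juice | Beta | white
  3   | lawyer | tea | Alpha | green
  4   | teacher | milk | Gamma | red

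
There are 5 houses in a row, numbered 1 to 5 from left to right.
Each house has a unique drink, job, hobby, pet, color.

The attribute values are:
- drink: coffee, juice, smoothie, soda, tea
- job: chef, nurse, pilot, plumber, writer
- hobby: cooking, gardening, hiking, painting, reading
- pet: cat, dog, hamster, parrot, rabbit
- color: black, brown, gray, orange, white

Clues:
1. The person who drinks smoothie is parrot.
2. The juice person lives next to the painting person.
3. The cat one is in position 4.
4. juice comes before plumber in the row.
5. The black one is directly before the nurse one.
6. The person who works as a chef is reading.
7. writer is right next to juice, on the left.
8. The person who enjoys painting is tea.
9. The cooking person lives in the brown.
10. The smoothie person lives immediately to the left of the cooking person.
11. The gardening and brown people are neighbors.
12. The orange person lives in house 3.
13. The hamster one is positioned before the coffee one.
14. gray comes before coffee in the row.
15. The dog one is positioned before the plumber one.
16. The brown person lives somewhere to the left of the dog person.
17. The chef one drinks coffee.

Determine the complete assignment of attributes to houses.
Solution:

House | Drink | Job | Hobby | Pet | Color
-----------------------------------------
  1   | smoothie | writer | gardening | parrot | black
  2   | juice | nurse | cooking | hamster | brown
  3   | tea | pilot | painting | dog | orange
  4   | soda | plumber | hiking | cat | gray
  5   | coffee | chef | reading | rabbit | white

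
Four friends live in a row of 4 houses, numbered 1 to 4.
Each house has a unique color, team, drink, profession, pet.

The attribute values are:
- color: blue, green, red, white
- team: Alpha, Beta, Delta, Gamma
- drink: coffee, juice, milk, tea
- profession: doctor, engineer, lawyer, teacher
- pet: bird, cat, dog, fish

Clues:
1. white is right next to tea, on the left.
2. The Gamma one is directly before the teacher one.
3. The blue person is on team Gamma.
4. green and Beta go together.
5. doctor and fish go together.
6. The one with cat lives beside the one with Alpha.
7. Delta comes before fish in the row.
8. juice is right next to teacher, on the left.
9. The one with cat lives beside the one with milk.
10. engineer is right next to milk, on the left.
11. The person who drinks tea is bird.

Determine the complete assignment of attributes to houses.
Solution:

House | Color | Team | Drink | Profession | Pet
-----------------------------------------------
  1   | blue | Gamma | juice | engineer | cat
  2   | white | Alpha | milk | teacher | dog
  3   | red | Delta | tea | lawyer | bird
  4   | green | Beta | coffee | doctor | fish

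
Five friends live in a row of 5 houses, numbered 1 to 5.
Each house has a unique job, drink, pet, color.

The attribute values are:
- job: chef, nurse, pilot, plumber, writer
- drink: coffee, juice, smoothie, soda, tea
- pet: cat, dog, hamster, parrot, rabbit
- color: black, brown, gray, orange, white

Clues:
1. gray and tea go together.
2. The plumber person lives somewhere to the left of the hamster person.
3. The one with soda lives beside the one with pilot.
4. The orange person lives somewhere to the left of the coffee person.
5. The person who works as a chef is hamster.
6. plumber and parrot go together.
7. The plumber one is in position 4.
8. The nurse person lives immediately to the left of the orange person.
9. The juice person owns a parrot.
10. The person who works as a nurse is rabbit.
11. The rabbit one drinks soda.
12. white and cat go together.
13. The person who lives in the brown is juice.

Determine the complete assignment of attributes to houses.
Solution:

House | Job | Drink | Pet | Color
---------------------------------
  1   | nurse | soda | rabbit | black
  2   | pilot | smoothie | dog | orange
  3   | writer | coffee | cat | white
  4   | plumber | juice | parrot | brown
  5   | chef | tea | hamster | gray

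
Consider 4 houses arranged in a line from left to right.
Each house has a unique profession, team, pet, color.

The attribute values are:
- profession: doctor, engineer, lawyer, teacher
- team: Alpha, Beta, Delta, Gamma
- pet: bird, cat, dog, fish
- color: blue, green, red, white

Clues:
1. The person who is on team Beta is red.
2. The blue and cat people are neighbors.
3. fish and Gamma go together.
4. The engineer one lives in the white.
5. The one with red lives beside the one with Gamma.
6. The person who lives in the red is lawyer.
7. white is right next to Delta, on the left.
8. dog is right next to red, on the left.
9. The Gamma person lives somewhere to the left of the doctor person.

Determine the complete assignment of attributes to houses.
Solution:

House | Profession | Team | Pet | Color
---------------------------------------
  1   | teacher | Alpha | dog | blue
  2   | lawyer | Beta | cat | red
  3   | engineer | Gamma | fish | white
  4   | doctor | Delta | bird | green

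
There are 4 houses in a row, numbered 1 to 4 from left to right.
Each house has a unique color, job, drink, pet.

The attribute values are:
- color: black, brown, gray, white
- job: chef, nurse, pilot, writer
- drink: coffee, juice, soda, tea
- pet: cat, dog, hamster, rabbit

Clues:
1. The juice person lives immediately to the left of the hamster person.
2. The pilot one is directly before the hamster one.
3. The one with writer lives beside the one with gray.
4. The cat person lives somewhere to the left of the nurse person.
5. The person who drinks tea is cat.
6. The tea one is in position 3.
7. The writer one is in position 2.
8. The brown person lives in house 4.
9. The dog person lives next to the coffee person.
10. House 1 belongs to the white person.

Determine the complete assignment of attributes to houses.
Solution:

House | Color | Job | Drink | Pet
---------------------------------
  1   | white | pilot | juice | dog
  2   | black | writer | coffee | hamster
  3   | gray | chef | tea | cat
  4   | brown | nurse | soda | rabbit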